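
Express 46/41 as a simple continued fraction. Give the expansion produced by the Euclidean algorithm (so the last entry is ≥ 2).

46 = 1·41 + 5
41 = 8·5 + 1
5 = 5·1 + 0  (stop)
So 46/41 = [1; 8, 5].

[1; 8, 5]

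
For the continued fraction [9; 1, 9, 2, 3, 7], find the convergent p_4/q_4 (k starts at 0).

Using pₖ = aₖpₖ₋₁ + pₖ₋₂, qₖ = aₖqₖ₋₁ + qₖ₋₂ (with p₋₁=1, p₋₂=0, q₋₁=0, q₋₂=1):
  k=0: a=9, p=9, q=1
  k=1: a=1, p=10, q=1
  k=2: a=9, p=99, q=10
  k=3: a=2, p=208, q=21
  k=4: a=3, p=723, q=73

723/73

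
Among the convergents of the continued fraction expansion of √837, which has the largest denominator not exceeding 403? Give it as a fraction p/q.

11312/391

√837 = [28; 1, 13, 2, 13, 1, 56, …] (period length 6).
Convergents:
  p_0/q_0 = 28/1
  p_1/q_1 = 29/1
  p_2/q_2 = 405/14
  p_3/q_3 = 839/29
  p_4/q_4 = 11312/391
  p_5/q_5 = 12151/420
q_4 = 391 ≤ 403 < 420 = q_5, so the answer is 11312/391.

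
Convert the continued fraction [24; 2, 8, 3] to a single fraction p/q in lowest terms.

1297/53

Using pₖ = aₖpₖ₋₁ + pₖ₋₂ and qₖ = aₖqₖ₋₁ + qₖ₋₂:
  k=0: a=24, p=24, q=1
  k=1: a=2, p=49, q=2
  k=2: a=8, p=416, q=17
  k=3: a=3, p=1297, q=53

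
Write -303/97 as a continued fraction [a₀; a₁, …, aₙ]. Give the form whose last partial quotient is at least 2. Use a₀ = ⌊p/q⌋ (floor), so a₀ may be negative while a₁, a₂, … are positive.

-303 = -4×97 + 85
97 = 1×85 + 12
85 = 7×12 + 1
12 = 12×1 + 0  (stop)
So -303/97 = [-4; 1, 7, 12].

[-4; 1, 7, 12]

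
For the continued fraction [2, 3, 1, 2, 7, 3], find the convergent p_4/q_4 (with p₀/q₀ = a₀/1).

Using pₖ = aₖpₖ₋₁ + pₖ₋₂, qₖ = aₖqₖ₋₁ + qₖ₋₂ (with p₋₁=1, p₋₂=0, q₋₁=0, q₋₂=1):
  k=0: a=2, p=2, q=1
  k=1: a=3, p=7, q=3
  k=2: a=1, p=9, q=4
  k=3: a=2, p=25, q=11
  k=4: a=7, p=184, q=81

184/81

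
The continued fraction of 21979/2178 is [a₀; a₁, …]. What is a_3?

21979 = 10·2178 + 199   →  a_0 = 10
2178 = 10·199 + 188   →  a_1 = 10
199 = 1·188 + 11   →  a_2 = 1
188 = 17·11 + 1   →  a_3 = 17

17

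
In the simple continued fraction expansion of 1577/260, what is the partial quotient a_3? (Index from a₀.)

2

1577 = 6·260 + 17   →  a_0 = 6
260 = 15·17 + 5   →  a_1 = 15
17 = 3·5 + 2   →  a_2 = 3
5 = 2·2 + 1   →  a_3 = 2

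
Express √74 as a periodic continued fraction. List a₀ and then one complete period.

[8; 1, 1, 1, 1, 16]

a₀ = ⌊√74⌋ = 8.
With m₀=0, d₀=1 and mₖ₊₁ = dₖaₖ − mₖ, dₖ₊₁ = (n − mₖ₊₁²)/dₖ, aₖ₊₁ = ⌊(a₀+mₖ₊₁)/dₖ₊₁⌋:
  k=1: m=8, d=10, a=1
  k=2: m=2, d=7, a=1
  k=3: m=5, d=7, a=1
  k=4: m=2, d=10, a=1
  k=5: m=8, d=1, a=16
d=1 and a=2a₀=16 at k=5, so the next step gives (m, d) = (8, 10) again — its k=1 value — and the period has length 5.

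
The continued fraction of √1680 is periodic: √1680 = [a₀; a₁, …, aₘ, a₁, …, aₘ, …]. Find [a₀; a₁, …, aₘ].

a₀ = ⌊√1680⌋ = 40.

[40; 1, 80]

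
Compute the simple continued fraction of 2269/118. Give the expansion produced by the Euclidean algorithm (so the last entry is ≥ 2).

2269 = 19*118 + 27
118 = 4*27 + 10
27 = 2*10 + 7
10 = 1*7 + 3
7 = 2*3 + 1
3 = 3*1 + 0  (stop)
So 2269/118 = [19; 4, 2, 1, 2, 3].

[19; 4, 2, 1, 2, 3]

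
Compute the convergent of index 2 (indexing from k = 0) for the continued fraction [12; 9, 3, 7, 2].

Using pₖ = aₖpₖ₋₁ + pₖ₋₂, qₖ = aₖqₖ₋₁ + qₖ₋₂ (with p₋₁=1, p₋₂=0, q₋₁=0, q₋₂=1):
  k=0: a=12, p=12, q=1
  k=1: a=9, p=109, q=9
  k=2: a=3, p=339, q=28

339/28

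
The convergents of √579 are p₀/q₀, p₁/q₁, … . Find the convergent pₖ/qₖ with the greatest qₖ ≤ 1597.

18504/769

√579 = [24; 16, 48, …] (period length 2).
Convergents:
  p_0/q_0 = 24/1
  p_1/q_1 = 385/16
  p_2/q_2 = 18504/769
  p_3/q_3 = 296449/12320
q_2 = 769 ≤ 1597 < 12320 = q_3, so the answer is 18504/769.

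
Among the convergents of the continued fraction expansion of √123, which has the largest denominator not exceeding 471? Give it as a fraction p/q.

2695/243

√123 = [11; 11, 22, …] (period length 2).
Convergents:
  p_0/q_0 = 11/1
  p_1/q_1 = 122/11
  p_2/q_2 = 2695/243
  p_3/q_3 = 29767/2684
q_2 = 243 ≤ 471 < 2684 = q_3, so the answer is 2695/243.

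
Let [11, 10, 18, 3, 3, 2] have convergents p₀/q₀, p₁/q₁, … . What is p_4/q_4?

20423/1840

Using pₖ = aₖpₖ₋₁ + pₖ₋₂, qₖ = aₖqₖ₋₁ + qₖ₋₂ (with p₋₁=1, p₋₂=0, q₋₁=0, q₋₂=1):
  k=0: a=11, p=11, q=1
  k=1: a=10, p=111, q=10
  k=2: a=18, p=2009, q=181
  k=3: a=3, p=6138, q=553
  k=4: a=3, p=20423, q=1840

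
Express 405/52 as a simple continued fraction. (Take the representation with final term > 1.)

405 = 7·52 + 41
52 = 1·41 + 11
41 = 3·11 + 8
11 = 1·8 + 3
8 = 2·3 + 2
3 = 1·2 + 1
2 = 2·1 + 0  (stop)
So 405/52 = [7; 1, 3, 1, 2, 1, 2].

[7; 1, 3, 1, 2, 1, 2]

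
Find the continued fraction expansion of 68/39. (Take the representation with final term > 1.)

[1; 1, 2, 1, 9]

68 = 1·39 + 29
39 = 1·29 + 10
29 = 2·10 + 9
10 = 1·9 + 1
9 = 9·1 + 0  (stop)
So 68/39 = [1; 1, 2, 1, 9].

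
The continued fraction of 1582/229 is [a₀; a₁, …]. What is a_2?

1582 = 6·229 + 208   →  a_0 = 6
229 = 1·208 + 21   →  a_1 = 1
208 = 9·21 + 19   →  a_2 = 9

9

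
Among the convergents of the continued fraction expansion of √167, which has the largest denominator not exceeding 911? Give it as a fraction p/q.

√167 = [12; 1, 11, 1, 24, …] (period length 4).
Convergents:
  p_0/q_0 = 12/1
  p_1/q_1 = 13/1
  p_2/q_2 = 155/12
  p_3/q_3 = 168/13
  p_4/q_4 = 4187/324
  p_5/q_5 = 4355/337
  p_6/q_6 = 52092/4031
q_5 = 337 ≤ 911 < 4031 = q_6, so the answer is 4355/337.

4355/337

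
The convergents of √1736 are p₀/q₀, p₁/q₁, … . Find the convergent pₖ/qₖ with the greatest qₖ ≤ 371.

10458/251

√1736 = [41; 1, 1, 1, 82, …] (period length 4).
Convergents:
  p_0/q_0 = 41/1
  p_1/q_1 = 42/1
  p_2/q_2 = 83/2
  p_3/q_3 = 125/3
  p_4/q_4 = 10333/248
  p_5/q_5 = 10458/251
  p_6/q_6 = 20791/499
q_5 = 251 ≤ 371 < 499 = q_6, so the answer is 10458/251.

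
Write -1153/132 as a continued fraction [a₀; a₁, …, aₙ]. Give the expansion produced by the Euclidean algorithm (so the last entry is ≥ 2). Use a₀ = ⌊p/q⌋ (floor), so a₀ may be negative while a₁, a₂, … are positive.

[-9; 3, 1, 3, 2, 1, 2]

-1153 = -9*132 + 35
132 = 3*35 + 27
35 = 1*27 + 8
27 = 3*8 + 3
8 = 2*3 + 2
3 = 1*2 + 1
2 = 2*1 + 0  (stop)
So -1153/132 = [-9; 3, 1, 3, 2, 1, 2].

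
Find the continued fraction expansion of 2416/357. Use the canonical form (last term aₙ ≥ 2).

[6; 1, 3, 3, 3, 8]

2416 = 6*357 + 274
357 = 1*274 + 83
274 = 3*83 + 25
83 = 3*25 + 8
25 = 3*8 + 1
8 = 8*1 + 0  (stop)
So 2416/357 = [6; 1, 3, 3, 3, 8].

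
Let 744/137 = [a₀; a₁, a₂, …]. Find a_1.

744 = 5·137 + 59   →  a_0 = 5
137 = 2·59 + 19   →  a_1 = 2

2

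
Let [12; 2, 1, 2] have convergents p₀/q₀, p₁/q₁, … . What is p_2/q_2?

Using pₖ = aₖpₖ₋₁ + pₖ₋₂, qₖ = aₖqₖ₋₁ + qₖ₋₂ (with p₋₁=1, p₋₂=0, q₋₁=0, q₋₂=1):
  k=0: a=12, p=12, q=1
  k=1: a=2, p=25, q=2
  k=2: a=1, p=37, q=3

37/3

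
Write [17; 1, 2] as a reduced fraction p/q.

Fold from the inside: start with 2/1.
  1 + 1/2 = 3/2
  17 + 2/3 = 53/3

53/3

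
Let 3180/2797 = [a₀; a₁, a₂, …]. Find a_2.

3

3180 = 1·2797 + 383   →  a_0 = 1
2797 = 7·383 + 116   →  a_1 = 7
383 = 3·116 + 35   →  a_2 = 3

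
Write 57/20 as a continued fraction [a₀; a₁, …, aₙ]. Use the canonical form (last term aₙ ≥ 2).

[2; 1, 5, 1, 2]

57 = 2·20 + 17
20 = 1·17 + 3
17 = 5·3 + 2
3 = 1·2 + 1
2 = 2·1 + 0  (stop)
So 57/20 = [2; 1, 5, 1, 2].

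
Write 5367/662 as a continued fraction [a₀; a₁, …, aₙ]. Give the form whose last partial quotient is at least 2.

[8; 9, 3, 11, 2]

5367 = 8*662 + 71
662 = 9*71 + 23
71 = 3*23 + 2
23 = 11*2 + 1
2 = 2*1 + 0  (stop)
So 5367/662 = [8; 9, 3, 11, 2].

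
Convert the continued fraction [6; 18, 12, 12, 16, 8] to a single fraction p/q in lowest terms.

2058645/339974

Using pₖ = aₖpₖ₋₁ + pₖ₋₂ and qₖ = aₖqₖ₋₁ + qₖ₋₂:
  k=0: a=6, p=6, q=1
  k=1: a=18, p=109, q=18
  k=2: a=12, p=1314, q=217
  k=3: a=12, p=15877, q=2622
  k=4: a=16, p=255346, q=42169
  k=5: a=8, p=2058645, q=339974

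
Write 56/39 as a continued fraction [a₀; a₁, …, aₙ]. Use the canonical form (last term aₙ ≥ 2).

56 = 1*39 + 17
39 = 2*17 + 5
17 = 3*5 + 2
5 = 2*2 + 1
2 = 2*1 + 0  (stop)
So 56/39 = [1; 2, 3, 2, 2].

[1; 2, 3, 2, 2]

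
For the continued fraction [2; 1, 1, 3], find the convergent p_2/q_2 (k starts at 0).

5/2

Using pₖ = aₖpₖ₋₁ + pₖ₋₂, qₖ = aₖqₖ₋₁ + qₖ₋₂ (with p₋₁=1, p₋₂=0, q₋₁=0, q₋₂=1):
  k=0: a=2, p=2, q=1
  k=1: a=1, p=3, q=1
  k=2: a=1, p=5, q=2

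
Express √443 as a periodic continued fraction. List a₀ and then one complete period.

a₀ = ⌊√443⌋ = 21.
With m₀=0, d₀=1 and mₖ₊₁ = dₖaₖ − mₖ, dₖ₊₁ = (n − mₖ₊₁²)/dₖ, aₖ₊₁ = ⌊(a₀+mₖ₊₁)/dₖ₊₁⌋:
  k=1: m=21, d=2, a=21
  k=2: m=21, d=1, a=42
d=1 and a=2a₀=42 at k=2, so the next step gives (m, d) = (21, 2) again — its k=1 value — and the period has length 2.

[21; 21, 42]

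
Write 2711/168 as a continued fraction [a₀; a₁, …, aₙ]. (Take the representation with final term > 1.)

[16; 7, 3, 3, 2]

2711 = 16·168 + 23
168 = 7·23 + 7
23 = 3·7 + 2
7 = 3·2 + 1
2 = 2·1 + 0  (stop)
So 2711/168 = [16; 7, 3, 3, 2].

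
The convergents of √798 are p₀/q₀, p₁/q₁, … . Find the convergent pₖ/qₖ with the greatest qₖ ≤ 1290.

√798 = [28; 4, 56, …] (period length 2).
Convergents:
  p_0/q_0 = 28/1
  p_1/q_1 = 113/4
  p_2/q_2 = 6356/225
  p_3/q_3 = 25537/904
  p_4/q_4 = 1436428/50849
q_3 = 904 ≤ 1290 < 50849 = q_4, so the answer is 25537/904.

25537/904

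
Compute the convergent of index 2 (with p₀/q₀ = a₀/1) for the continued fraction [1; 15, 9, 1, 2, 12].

145/136

Using pₖ = aₖpₖ₋₁ + pₖ₋₂, qₖ = aₖqₖ₋₁ + qₖ₋₂ (with p₋₁=1, p₋₂=0, q₋₁=0, q₋₂=1):
  k=0: a=1, p=1, q=1
  k=1: a=15, p=16, q=15
  k=2: a=9, p=145, q=136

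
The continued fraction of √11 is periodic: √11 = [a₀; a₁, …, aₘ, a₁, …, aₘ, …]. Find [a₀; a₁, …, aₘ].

[3; 3, 6]

a₀ = ⌊√11⌋ = 3.
With m₀=0, d₀=1 and mₖ₊₁ = dₖaₖ − mₖ, dₖ₊₁ = (n − mₖ₊₁²)/dₖ, aₖ₊₁ = ⌊(a₀+mₖ₊₁)/dₖ₊₁⌋:
  k=1: m=3, d=2, a=3
  k=2: m=3, d=1, a=6
d=1 and a=2a₀=6 at k=2, so the next step gives (m, d) = (3, 2) again — its k=1 value — and the period has length 2.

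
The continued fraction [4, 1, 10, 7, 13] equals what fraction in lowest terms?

Using pₖ = aₖpₖ₋₁ + pₖ₋₂ and qₖ = aₖqₖ₋₁ + qₖ₋₂:
  k=0: a=4, p=4, q=1
  k=1: a=1, p=5, q=1
  k=2: a=10, p=54, q=11
  k=3: a=7, p=383, q=78
  k=4: a=13, p=5033, q=1025

5033/1025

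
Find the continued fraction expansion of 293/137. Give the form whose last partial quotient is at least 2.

293 = 2×137 + 19
137 = 7×19 + 4
19 = 4×4 + 3
4 = 1×3 + 1
3 = 3×1 + 0  (stop)
So 293/137 = [2; 7, 4, 1, 3].

[2; 7, 4, 1, 3]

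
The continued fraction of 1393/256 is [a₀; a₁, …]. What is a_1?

2

1393 = 5·256 + 113   →  a_0 = 5
256 = 2·113 + 30   →  a_1 = 2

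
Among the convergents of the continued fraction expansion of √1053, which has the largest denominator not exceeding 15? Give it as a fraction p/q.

√1053 = [32; 2, 4, 2, 64, …] (period length 4).
Convergents:
  p_0/q_0 = 32/1
  p_1/q_1 = 65/2
  p_2/q_2 = 292/9
  p_3/q_3 = 649/20
q_2 = 9 ≤ 15 < 20 = q_3, so the answer is 292/9.

292/9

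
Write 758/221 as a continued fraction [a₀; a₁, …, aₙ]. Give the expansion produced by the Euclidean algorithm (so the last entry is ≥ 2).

758 = 3×221 + 95
221 = 2×95 + 31
95 = 3×31 + 2
31 = 15×2 + 1
2 = 2×1 + 0  (stop)
So 758/221 = [3; 2, 3, 15, 2].

[3; 2, 3, 15, 2]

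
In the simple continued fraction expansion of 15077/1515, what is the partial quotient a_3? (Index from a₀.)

15077 = 9·1515 + 1442   →  a_0 = 9
1515 = 1·1442 + 73   →  a_1 = 1
1442 = 19·73 + 55   →  a_2 = 19
73 = 1·55 + 18   →  a_3 = 1

1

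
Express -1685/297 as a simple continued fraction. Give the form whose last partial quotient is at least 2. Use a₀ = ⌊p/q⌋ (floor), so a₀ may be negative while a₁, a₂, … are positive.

[-6; 3, 16, 6]

-1685 = -6·297 + 97
297 = 3·97 + 6
97 = 16·6 + 1
6 = 6·1 + 0  (stop)
So -1685/297 = [-6; 3, 16, 6].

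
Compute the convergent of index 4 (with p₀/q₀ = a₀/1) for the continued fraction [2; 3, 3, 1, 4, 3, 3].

Using pₖ = aₖpₖ₋₁ + pₖ₋₂, qₖ = aₖqₖ₋₁ + qₖ₋₂ (with p₋₁=1, p₋₂=0, q₋₁=0, q₋₂=1):
  k=0: a=2, p=2, q=1
  k=1: a=3, p=7, q=3
  k=2: a=3, p=23, q=10
  k=3: a=1, p=30, q=13
  k=4: a=4, p=143, q=62

143/62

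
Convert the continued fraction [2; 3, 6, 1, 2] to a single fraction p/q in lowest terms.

Fold from the inside: start with 2/1.
  1 + 1/2 = 3/2
  6 + 2/3 = 20/3
  3 + 3/20 = 63/20
  2 + 20/63 = 146/63

146/63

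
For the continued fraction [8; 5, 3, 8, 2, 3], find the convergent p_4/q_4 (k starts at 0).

Using pₖ = aₖpₖ₋₁ + pₖ₋₂, qₖ = aₖqₖ₋₁ + qₖ₋₂ (with p₋₁=1, p₋₂=0, q₋₁=0, q₋₂=1):
  k=0: a=8, p=8, q=1
  k=1: a=5, p=41, q=5
  k=2: a=3, p=131, q=16
  k=3: a=8, p=1089, q=133
  k=4: a=2, p=2309, q=282

2309/282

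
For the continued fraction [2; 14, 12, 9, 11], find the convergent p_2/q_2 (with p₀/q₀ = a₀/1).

Using pₖ = aₖpₖ₋₁ + pₖ₋₂, qₖ = aₖqₖ₋₁ + qₖ₋₂ (with p₋₁=1, p₋₂=0, q₋₁=0, q₋₂=1):
  k=0: a=2, p=2, q=1
  k=1: a=14, p=29, q=14
  k=2: a=12, p=350, q=169

350/169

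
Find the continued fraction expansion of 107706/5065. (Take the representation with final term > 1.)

107706 = 21·5065 + 1341
5065 = 3·1341 + 1042
1341 = 1·1042 + 299
1042 = 3·299 + 145
299 = 2·145 + 9
145 = 16·9 + 1
9 = 9·1 + 0  (stop)
So 107706/5065 = [21; 3, 1, 3, 2, 16, 9].

[21; 3, 1, 3, 2, 16, 9]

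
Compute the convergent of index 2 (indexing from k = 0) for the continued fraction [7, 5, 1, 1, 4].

43/6

Using pₖ = aₖpₖ₋₁ + pₖ₋₂, qₖ = aₖqₖ₋₁ + qₖ₋₂ (with p₋₁=1, p₋₂=0, q₋₁=0, q₋₂=1):
  k=0: a=7, p=7, q=1
  k=1: a=5, p=36, q=5
  k=2: a=1, p=43, q=6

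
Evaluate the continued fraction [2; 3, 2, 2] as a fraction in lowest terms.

Using pₖ = aₖpₖ₋₁ + pₖ₋₂ and qₖ = aₖqₖ₋₁ + qₖ₋₂:
  k=0: a=2, p=2, q=1
  k=1: a=3, p=7, q=3
  k=2: a=2, p=16, q=7
  k=3: a=2, p=39, q=17

39/17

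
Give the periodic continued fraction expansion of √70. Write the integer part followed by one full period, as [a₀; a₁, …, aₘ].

[8; 2, 1, 2, 1, 2, 16]

a₀ = ⌊√70⌋ = 8.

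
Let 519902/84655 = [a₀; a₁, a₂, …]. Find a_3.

519902 = 6·84655 + 11972   →  a_0 = 6
84655 = 7·11972 + 851   →  a_1 = 7
11972 = 14·851 + 58   →  a_2 = 14
851 = 14·58 + 39   →  a_3 = 14

14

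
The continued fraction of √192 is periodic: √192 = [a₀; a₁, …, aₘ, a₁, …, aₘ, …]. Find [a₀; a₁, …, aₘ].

a₀ = ⌊√192⌋ = 13.
With m₀=0, d₀=1 and mₖ₊₁ = dₖaₖ − mₖ, dₖ₊₁ = (n − mₖ₊₁²)/dₖ, aₖ₊₁ = ⌊(a₀+mₖ₊₁)/dₖ₊₁⌋:
  k=1: m=13, d=23, a=1
  k=2: m=10, d=4, a=5
  k=3: m=10, d=23, a=1
  k=4: m=13, d=1, a=26
d=1 and a=2a₀=26 at k=4, so the next step gives (m, d) = (13, 23) again — its k=1 value — and the period has length 4.

[13; 1, 5, 1, 26]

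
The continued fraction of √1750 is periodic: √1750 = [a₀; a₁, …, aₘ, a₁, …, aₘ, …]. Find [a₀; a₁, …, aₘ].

a₀ = ⌊√1750⌋ = 41.
With m₀=0, d₀=1 and mₖ₊₁ = dₖaₖ − mₖ, dₖ₊₁ = (n − mₖ₊₁²)/dₖ, aₖ₊₁ = ⌊(a₀+mₖ₊₁)/dₖ₊₁⌋:
  k=1: m=41, d=69, a=1
  k=2: m=28, d=14, a=4
  k=3: m=28, d=69, a=1
  k=4: m=41, d=1, a=82
d=1 and a=2a₀=82 at k=4, so the next step gives (m, d) = (41, 69) again — its k=1 value — and the period has length 4.

[41; 1, 4, 1, 82]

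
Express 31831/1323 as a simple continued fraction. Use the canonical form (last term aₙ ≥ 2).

31831 = 24×1323 + 79
1323 = 16×79 + 59
79 = 1×59 + 20
59 = 2×20 + 19
20 = 1×19 + 1
19 = 19×1 + 0  (stop)
So 31831/1323 = [24; 16, 1, 2, 1, 19].

[24; 16, 1, 2, 1, 19]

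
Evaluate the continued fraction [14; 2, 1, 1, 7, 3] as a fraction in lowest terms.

1713/119

Using pₖ = aₖpₖ₋₁ + pₖ₋₂ and qₖ = aₖqₖ₋₁ + qₖ₋₂:
  k=0: a=14, p=14, q=1
  k=1: a=2, p=29, q=2
  k=2: a=1, p=43, q=3
  k=3: a=1, p=72, q=5
  k=4: a=7, p=547, q=38
  k=5: a=3, p=1713, q=119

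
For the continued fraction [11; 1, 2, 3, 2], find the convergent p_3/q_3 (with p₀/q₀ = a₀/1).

Using pₖ = aₖpₖ₋₁ + pₖ₋₂, qₖ = aₖqₖ₋₁ + qₖ₋₂ (with p₋₁=1, p₋₂=0, q₋₁=0, q₋₂=1):
  k=0: a=11, p=11, q=1
  k=1: a=1, p=12, q=1
  k=2: a=2, p=35, q=3
  k=3: a=3, p=117, q=10

117/10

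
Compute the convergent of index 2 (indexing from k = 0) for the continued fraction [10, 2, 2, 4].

Using pₖ = aₖpₖ₋₁ + pₖ₋₂, qₖ = aₖqₖ₋₁ + qₖ₋₂ (with p₋₁=1, p₋₂=0, q₋₁=0, q₋₂=1):
  k=0: a=10, p=10, q=1
  k=1: a=2, p=21, q=2
  k=2: a=2, p=52, q=5

52/5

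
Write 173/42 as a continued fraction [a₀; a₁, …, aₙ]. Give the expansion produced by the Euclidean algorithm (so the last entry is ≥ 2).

[4; 8, 2, 2]

173 = 4*42 + 5
42 = 8*5 + 2
5 = 2*2 + 1
2 = 2*1 + 0  (stop)
So 173/42 = [4; 8, 2, 2].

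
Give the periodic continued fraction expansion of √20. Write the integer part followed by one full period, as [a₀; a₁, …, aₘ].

a₀ = ⌊√20⌋ = 4.
With m₀=0, d₀=1 and mₖ₊₁ = dₖaₖ − mₖ, dₖ₊₁ = (n − mₖ₊₁²)/dₖ, aₖ₊₁ = ⌊(a₀+mₖ₊₁)/dₖ₊₁⌋:
  k=1: m=4, d=4, a=2
  k=2: m=4, d=1, a=8
d=1 and a=2a₀=8 at k=2, so the next step gives (m, d) = (4, 4) again — its k=1 value — and the period has length 2.

[4; 2, 8]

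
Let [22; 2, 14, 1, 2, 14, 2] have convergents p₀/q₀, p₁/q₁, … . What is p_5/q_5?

Using pₖ = aₖpₖ₋₁ + pₖ₋₂, qₖ = aₖqₖ₋₁ + qₖ₋₂ (with p₋₁=1, p₋₂=0, q₋₁=0, q₋₂=1):
  k=0: a=22, p=22, q=1
  k=1: a=2, p=45, q=2
  k=2: a=14, p=652, q=29
  k=3: a=1, p=697, q=31
  k=4: a=2, p=2046, q=91
  k=5: a=14, p=29341, q=1305

29341/1305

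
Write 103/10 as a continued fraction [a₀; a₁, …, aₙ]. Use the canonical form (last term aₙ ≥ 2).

[10; 3, 3]

103 = 10·10 + 3
10 = 3·3 + 1
3 = 3·1 + 0  (stop)
So 103/10 = [10; 3, 3].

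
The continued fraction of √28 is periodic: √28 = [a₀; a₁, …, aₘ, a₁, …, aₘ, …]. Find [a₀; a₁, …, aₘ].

a₀ = ⌊√28⌋ = 5.
With m₀=0, d₀=1 and mₖ₊₁ = dₖaₖ − mₖ, dₖ₊₁ = (n − mₖ₊₁²)/dₖ, aₖ₊₁ = ⌊(a₀+mₖ₊₁)/dₖ₊₁⌋:
  k=1: m=5, d=3, a=3
  k=2: m=4, d=4, a=2
  k=3: m=4, d=3, a=3
  k=4: m=5, d=1, a=10
d=1 and a=2a₀=10 at k=4, so the next step gives (m, d) = (5, 3) again — its k=1 value — and the period has length 4.

[5; 3, 2, 3, 10]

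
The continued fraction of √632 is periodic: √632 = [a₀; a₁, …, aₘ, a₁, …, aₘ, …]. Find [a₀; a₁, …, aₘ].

[25; 7, 6, 7, 50]

a₀ = ⌊√632⌋ = 25.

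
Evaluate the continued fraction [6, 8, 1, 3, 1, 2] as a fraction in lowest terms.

Using pₖ = aₖpₖ₋₁ + pₖ₋₂ and qₖ = aₖqₖ₋₁ + qₖ₋₂:
  k=0: a=6, p=6, q=1
  k=1: a=8, p=49, q=8
  k=2: a=1, p=55, q=9
  k=3: a=3, p=214, q=35
  k=4: a=1, p=269, q=44
  k=5: a=2, p=752, q=123

752/123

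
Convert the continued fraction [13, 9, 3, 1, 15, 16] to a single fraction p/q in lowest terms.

122757/9365

Using pₖ = aₖpₖ₋₁ + pₖ₋₂ and qₖ = aₖqₖ₋₁ + qₖ₋₂:
  k=0: a=13, p=13, q=1
  k=1: a=9, p=118, q=9
  k=2: a=3, p=367, q=28
  k=3: a=1, p=485, q=37
  k=4: a=15, p=7642, q=583
  k=5: a=16, p=122757, q=9365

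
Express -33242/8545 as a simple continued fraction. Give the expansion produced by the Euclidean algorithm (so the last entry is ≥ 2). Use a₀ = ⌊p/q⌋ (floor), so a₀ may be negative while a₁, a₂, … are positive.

-33242 = -4*8545 + 938
8545 = 9*938 + 103
938 = 9*103 + 11
103 = 9*11 + 4
11 = 2*4 + 3
4 = 1*3 + 1
3 = 3*1 + 0  (stop)
So -33242/8545 = [-4; 9, 9, 9, 2, 1, 3].

[-4; 9, 9, 9, 2, 1, 3]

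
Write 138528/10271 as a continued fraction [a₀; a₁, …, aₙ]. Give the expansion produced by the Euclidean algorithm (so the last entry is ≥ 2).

138528 = 13×10271 + 5005
10271 = 2×5005 + 261
5005 = 19×261 + 46
261 = 5×46 + 31
46 = 1×31 + 15
31 = 2×15 + 1
15 = 15×1 + 0  (stop)
So 138528/10271 = [13; 2, 19, 5, 1, 2, 15].

[13; 2, 19, 5, 1, 2, 15]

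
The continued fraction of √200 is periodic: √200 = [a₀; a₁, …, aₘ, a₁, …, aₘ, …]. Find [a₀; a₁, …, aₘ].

a₀ = ⌊√200⌋ = 14.
With m₀=0, d₀=1 and mₖ₊₁ = dₖaₖ − mₖ, dₖ₊₁ = (n − mₖ₊₁²)/dₖ, aₖ₊₁ = ⌊(a₀+mₖ₊₁)/dₖ₊₁⌋:
  k=1: m=14, d=4, a=7
  k=2: m=14, d=1, a=28
d=1 and a=2a₀=28 at k=2, so the next step gives (m, d) = (14, 4) again — its k=1 value — and the period has length 2.

[14; 7, 28]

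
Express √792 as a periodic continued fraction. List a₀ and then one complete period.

[28; 7, 56]

a₀ = ⌊√792⌋ = 28.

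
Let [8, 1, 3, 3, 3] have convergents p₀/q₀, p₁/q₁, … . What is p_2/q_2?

35/4

Using pₖ = aₖpₖ₋₁ + pₖ₋₂, qₖ = aₖqₖ₋₁ + qₖ₋₂ (with p₋₁=1, p₋₂=0, q₋₁=0, q₋₂=1):
  k=0: a=8, p=8, q=1
  k=1: a=1, p=9, q=1
  k=2: a=3, p=35, q=4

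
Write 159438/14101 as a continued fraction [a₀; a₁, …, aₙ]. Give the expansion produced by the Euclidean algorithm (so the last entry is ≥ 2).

[11; 3, 3, 1, 6, 3, 8, 6]

159438 = 11·14101 + 4327
14101 = 3·4327 + 1120
4327 = 3·1120 + 967
1120 = 1·967 + 153
967 = 6·153 + 49
153 = 3·49 + 6
49 = 8·6 + 1
6 = 6·1 + 0  (stop)
So 159438/14101 = [11; 3, 3, 1, 6, 3, 8, 6].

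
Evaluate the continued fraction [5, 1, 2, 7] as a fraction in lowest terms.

Fold from the inside: start with 7/1.
  2 + 1/7 = 15/7
  1 + 7/15 = 22/15
  5 + 15/22 = 125/22

125/22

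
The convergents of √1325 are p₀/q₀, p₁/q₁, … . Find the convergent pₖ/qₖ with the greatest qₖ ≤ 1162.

26536/729

√1325 = [36; 2, 2, 72, …] (period length 3).
Convergents:
  p_0/q_0 = 36/1
  p_1/q_1 = 73/2
  p_2/q_2 = 182/5
  p_3/q_3 = 13177/362
  p_4/q_4 = 26536/729
  p_5/q_5 = 66249/1820
q_4 = 729 ≤ 1162 < 1820 = q_5, so the answer is 26536/729.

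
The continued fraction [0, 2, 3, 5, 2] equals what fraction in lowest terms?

Fold from the inside: start with 2/1.
  5 + 1/2 = 11/2
  3 + 2/11 = 35/11
  2 + 11/35 = 81/35
  0 + 35/81 = 35/81

35/81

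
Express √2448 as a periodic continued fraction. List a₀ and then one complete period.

[49; 2, 10, 2, 98]

a₀ = ⌊√2448⌋ = 49.
With m₀=0, d₀=1 and mₖ₊₁ = dₖaₖ − mₖ, dₖ₊₁ = (n − mₖ₊₁²)/dₖ, aₖ₊₁ = ⌊(a₀+mₖ₊₁)/dₖ₊₁⌋:
  k=1: m=49, d=47, a=2
  k=2: m=45, d=9, a=10
  k=3: m=45, d=47, a=2
  k=4: m=49, d=1, a=98
d=1 and a=2a₀=98 at k=4, so the next step gives (m, d) = (49, 47) again — its k=1 value — and the period has length 4.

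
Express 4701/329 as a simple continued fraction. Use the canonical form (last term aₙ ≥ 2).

4701 = 14*329 + 95
329 = 3*95 + 44
95 = 2*44 + 7
44 = 6*7 + 2
7 = 3*2 + 1
2 = 2*1 + 0  (stop)
So 4701/329 = [14; 3, 2, 6, 3, 2].

[14; 3, 2, 6, 3, 2]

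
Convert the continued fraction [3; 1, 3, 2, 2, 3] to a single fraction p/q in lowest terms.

283/75

Using pₖ = aₖpₖ₋₁ + pₖ₋₂ and qₖ = aₖqₖ₋₁ + qₖ₋₂:
  k=0: a=3, p=3, q=1
  k=1: a=1, p=4, q=1
  k=2: a=3, p=15, q=4
  k=3: a=2, p=34, q=9
  k=4: a=2, p=83, q=22
  k=5: a=3, p=283, q=75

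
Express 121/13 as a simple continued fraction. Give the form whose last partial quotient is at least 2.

[9; 3, 4]

121 = 9*13 + 4
13 = 3*4 + 1
4 = 4*1 + 0  (stop)
So 121/13 = [9; 3, 4].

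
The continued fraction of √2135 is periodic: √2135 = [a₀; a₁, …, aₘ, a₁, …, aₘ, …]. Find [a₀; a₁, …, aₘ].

a₀ = ⌊√2135⌋ = 46.

[46; 4, 1, 5, 1, 4, 92]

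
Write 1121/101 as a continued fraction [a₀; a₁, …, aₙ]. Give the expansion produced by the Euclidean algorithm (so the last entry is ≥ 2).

1121 = 11×101 + 10
101 = 10×10 + 1
10 = 10×1 + 0  (stop)
So 1121/101 = [11; 10, 10].

[11; 10, 10]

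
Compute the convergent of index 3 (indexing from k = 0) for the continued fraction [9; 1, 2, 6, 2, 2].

Using pₖ = aₖpₖ₋₁ + pₖ₋₂, qₖ = aₖqₖ₋₁ + qₖ₋₂ (with p₋₁=1, p₋₂=0, q₋₁=0, q₋₂=1):
  k=0: a=9, p=9, q=1
  k=1: a=1, p=10, q=1
  k=2: a=2, p=29, q=3
  k=3: a=6, p=184, q=19

184/19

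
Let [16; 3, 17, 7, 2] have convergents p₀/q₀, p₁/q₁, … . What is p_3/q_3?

Using pₖ = aₖpₖ₋₁ + pₖ₋₂, qₖ = aₖqₖ₋₁ + qₖ₋₂ (with p₋₁=1, p₋₂=0, q₋₁=0, q₋₂=1):
  k=0: a=16, p=16, q=1
  k=1: a=3, p=49, q=3
  k=2: a=17, p=849, q=52
  k=3: a=7, p=5992, q=367

5992/367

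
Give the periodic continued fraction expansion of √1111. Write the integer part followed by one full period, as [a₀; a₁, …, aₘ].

[33; 3, 66]

a₀ = ⌊√1111⌋ = 33.
With m₀=0, d₀=1 and mₖ₊₁ = dₖaₖ − mₖ, dₖ₊₁ = (n − mₖ₊₁²)/dₖ, aₖ₊₁ = ⌊(a₀+mₖ₊₁)/dₖ₊₁⌋:
  k=1: m=33, d=22, a=3
  k=2: m=33, d=1, a=66
d=1 and a=2a₀=66 at k=2, so the next step gives (m, d) = (33, 22) again — its k=1 value — and the period has length 2.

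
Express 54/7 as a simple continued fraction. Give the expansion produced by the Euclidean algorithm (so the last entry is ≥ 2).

54 = 7*7 + 5
7 = 1*5 + 2
5 = 2*2 + 1
2 = 2*1 + 0  (stop)
So 54/7 = [7; 1, 2, 2].

[7; 1, 2, 2]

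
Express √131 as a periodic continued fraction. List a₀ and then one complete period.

[11; 2, 4, 11, 4, 2, 22]

a₀ = ⌊√131⌋ = 11.
With m₀=0, d₀=1 and mₖ₊₁ = dₖaₖ − mₖ, dₖ₊₁ = (n − mₖ₊₁²)/dₖ, aₖ₊₁ = ⌊(a₀+mₖ₊₁)/dₖ₊₁⌋:
  k=1: m=11, d=10, a=2
  k=2: m=9, d=5, a=4
  k=3: m=11, d=2, a=11
  k=4: m=11, d=5, a=4
  k=5: m=9, d=10, a=2
  k=6: m=11, d=1, a=22
d=1 and a=2a₀=22 at k=6, so the next step gives (m, d) = (11, 10) again — its k=1 value — and the period has length 6.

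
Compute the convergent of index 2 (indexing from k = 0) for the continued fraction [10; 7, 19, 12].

1359/134

Using pₖ = aₖpₖ₋₁ + pₖ₋₂, qₖ = aₖqₖ₋₁ + qₖ₋₂ (with p₋₁=1, p₋₂=0, q₋₁=0, q₋₂=1):
  k=0: a=10, p=10, q=1
  k=1: a=7, p=71, q=7
  k=2: a=19, p=1359, q=134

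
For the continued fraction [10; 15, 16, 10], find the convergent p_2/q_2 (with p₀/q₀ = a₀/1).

Using pₖ = aₖpₖ₋₁ + pₖ₋₂, qₖ = aₖqₖ₋₁ + qₖ₋₂ (with p₋₁=1, p₋₂=0, q₋₁=0, q₋₂=1):
  k=0: a=10, p=10, q=1
  k=1: a=15, p=151, q=15
  k=2: a=16, p=2426, q=241

2426/241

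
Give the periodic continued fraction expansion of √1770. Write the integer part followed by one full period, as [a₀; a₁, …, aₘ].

[42; 14, 84]

a₀ = ⌊√1770⌋ = 42.
With m₀=0, d₀=1 and mₖ₊₁ = dₖaₖ − mₖ, dₖ₊₁ = (n − mₖ₊₁²)/dₖ, aₖ₊₁ = ⌊(a₀+mₖ₊₁)/dₖ₊₁⌋:
  k=1: m=42, d=6, a=14
  k=2: m=42, d=1, a=84
d=1 and a=2a₀=84 at k=2, so the next step gives (m, d) = (42, 6) again — its k=1 value — and the period has length 2.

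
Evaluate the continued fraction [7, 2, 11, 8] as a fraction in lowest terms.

1391/186

Using pₖ = aₖpₖ₋₁ + pₖ₋₂ and qₖ = aₖqₖ₋₁ + qₖ₋₂:
  k=0: a=7, p=7, q=1
  k=1: a=2, p=15, q=2
  k=2: a=11, p=172, q=23
  k=3: a=8, p=1391, q=186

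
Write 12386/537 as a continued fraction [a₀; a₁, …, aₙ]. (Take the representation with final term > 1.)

[23; 15, 2, 1, 11]

12386 = 23·537 + 35
537 = 15·35 + 12
35 = 2·12 + 11
12 = 1·11 + 1
11 = 11·1 + 0  (stop)
So 12386/537 = [23; 15, 2, 1, 11].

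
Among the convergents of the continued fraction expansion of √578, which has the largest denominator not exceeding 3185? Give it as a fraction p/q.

27720/1153

√578 = [24; 24, 48, …] (period length 2).
Convergents:
  p_0/q_0 = 24/1
  p_1/q_1 = 577/24
  p_2/q_2 = 27720/1153
  p_3/q_3 = 665857/27696
q_2 = 1153 ≤ 3185 < 27696 = q_3, so the answer is 27720/1153.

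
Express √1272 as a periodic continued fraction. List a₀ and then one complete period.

[35; 1, 1, 1, 70]

a₀ = ⌊√1272⌋ = 35.
With m₀=0, d₀=1 and mₖ₊₁ = dₖaₖ − mₖ, dₖ₊₁ = (n − mₖ₊₁²)/dₖ, aₖ₊₁ = ⌊(a₀+mₖ₊₁)/dₖ₊₁⌋:
  k=1: m=35, d=47, a=1
  k=2: m=12, d=24, a=1
  k=3: m=12, d=47, a=1
  k=4: m=35, d=1, a=70
d=1 and a=2a₀=70 at k=4, so the next step gives (m, d) = (35, 47) again — its k=1 value — and the period has length 4.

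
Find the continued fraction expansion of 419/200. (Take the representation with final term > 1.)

[2; 10, 1, 1, 9]

419 = 2×200 + 19
200 = 10×19 + 10
19 = 1×10 + 9
10 = 1×9 + 1
9 = 9×1 + 0  (stop)
So 419/200 = [2; 10, 1, 1, 9].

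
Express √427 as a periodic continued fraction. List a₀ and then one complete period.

[20; 1, 1, 1, 40]

a₀ = ⌊√427⌋ = 20.
With m₀=0, d₀=1 and mₖ₊₁ = dₖaₖ − mₖ, dₖ₊₁ = (n − mₖ₊₁²)/dₖ, aₖ₊₁ = ⌊(a₀+mₖ₊₁)/dₖ₊₁⌋:
  k=1: m=20, d=27, a=1
  k=2: m=7, d=14, a=1
  k=3: m=7, d=27, a=1
  k=4: m=20, d=1, a=40
d=1 and a=2a₀=40 at k=4, so the next step gives (m, d) = (20, 27) again — its k=1 value — and the period has length 4.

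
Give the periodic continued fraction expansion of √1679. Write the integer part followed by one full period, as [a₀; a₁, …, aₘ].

[40; 1, 39, 1, 80]

a₀ = ⌊√1679⌋ = 40.
With m₀=0, d₀=1 and mₖ₊₁ = dₖaₖ − mₖ, dₖ₊₁ = (n − mₖ₊₁²)/dₖ, aₖ₊₁ = ⌊(a₀+mₖ₊₁)/dₖ₊₁⌋:
  k=1: m=40, d=79, a=1
  k=2: m=39, d=2, a=39
  k=3: m=39, d=79, a=1
  k=4: m=40, d=1, a=80
d=1 and a=2a₀=80 at k=4, so the next step gives (m, d) = (40, 79) again — its k=1 value — and the period has length 4.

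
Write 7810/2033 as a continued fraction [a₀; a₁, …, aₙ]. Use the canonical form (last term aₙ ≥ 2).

[3; 1, 5, 3, 5, 3, 6]

7810 = 3*2033 + 1711
2033 = 1*1711 + 322
1711 = 5*322 + 101
322 = 3*101 + 19
101 = 5*19 + 6
19 = 3*6 + 1
6 = 6*1 + 0  (stop)
So 7810/2033 = [3; 1, 5, 3, 5, 3, 6].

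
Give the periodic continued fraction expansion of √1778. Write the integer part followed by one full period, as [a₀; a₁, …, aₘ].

[42; 6, 84]

a₀ = ⌊√1778⌋ = 42.
With m₀=0, d₀=1 and mₖ₊₁ = dₖaₖ − mₖ, dₖ₊₁ = (n − mₖ₊₁²)/dₖ, aₖ₊₁ = ⌊(a₀+mₖ₊₁)/dₖ₊₁⌋:
  k=1: m=42, d=14, a=6
  k=2: m=42, d=1, a=84
d=1 and a=2a₀=84 at k=2, so the next step gives (m, d) = (42, 14) again — its k=1 value — and the period has length 2.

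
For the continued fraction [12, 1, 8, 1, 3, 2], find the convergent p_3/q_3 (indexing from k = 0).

Using pₖ = aₖpₖ₋₁ + pₖ₋₂, qₖ = aₖqₖ₋₁ + qₖ₋₂ (with p₋₁=1, p₋₂=0, q₋₁=0, q₋₂=1):
  k=0: a=12, p=12, q=1
  k=1: a=1, p=13, q=1
  k=2: a=8, p=116, q=9
  k=3: a=1, p=129, q=10

129/10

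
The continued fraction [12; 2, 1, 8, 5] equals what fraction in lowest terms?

1642/133

Using pₖ = aₖpₖ₋₁ + pₖ₋₂ and qₖ = aₖqₖ₋₁ + qₖ₋₂:
  k=0: a=12, p=12, q=1
  k=1: a=2, p=25, q=2
  k=2: a=1, p=37, q=3
  k=3: a=8, p=321, q=26
  k=4: a=5, p=1642, q=133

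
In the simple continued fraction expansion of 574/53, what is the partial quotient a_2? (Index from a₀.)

574 = 10·53 + 44   →  a_0 = 10
53 = 1·44 + 9   →  a_1 = 1
44 = 4·9 + 8   →  a_2 = 4

4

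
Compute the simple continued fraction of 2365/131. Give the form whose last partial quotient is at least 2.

2365 = 18·131 + 7
131 = 18·7 + 5
7 = 1·5 + 2
5 = 2·2 + 1
2 = 2·1 + 0  (stop)
So 2365/131 = [18; 18, 1, 2, 2].

[18; 18, 1, 2, 2]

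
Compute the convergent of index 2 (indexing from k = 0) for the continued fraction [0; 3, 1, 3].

1/4

Using pₖ = aₖpₖ₋₁ + pₖ₋₂, qₖ = aₖqₖ₋₁ + qₖ₋₂ (with p₋₁=1, p₋₂=0, q₋₁=0, q₋₂=1):
  k=0: a=0, p=0, q=1
  k=1: a=3, p=1, q=3
  k=2: a=1, p=1, q=4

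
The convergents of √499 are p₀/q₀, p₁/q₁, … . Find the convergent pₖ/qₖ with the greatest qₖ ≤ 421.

4490/201

√499 = [22; 2, 1, 21, 1, 2, 44, …] (period length 6).
Convergents:
  p_0/q_0 = 22/1
  p_1/q_1 = 45/2
  p_2/q_2 = 67/3
  p_3/q_3 = 1452/65
  p_4/q_4 = 1519/68
  p_5/q_5 = 4490/201
  p_6/q_6 = 199079/8912
q_5 = 201 ≤ 421 < 8912 = q_6, so the answer is 4490/201.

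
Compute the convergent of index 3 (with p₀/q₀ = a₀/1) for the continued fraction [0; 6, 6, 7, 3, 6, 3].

Using pₖ = aₖpₖ₋₁ + pₖ₋₂, qₖ = aₖqₖ₋₁ + qₖ₋₂ (with p₋₁=1, p₋₂=0, q₋₁=0, q₋₂=1):
  k=0: a=0, p=0, q=1
  k=1: a=6, p=1, q=6
  k=2: a=6, p=6, q=37
  k=3: a=7, p=43, q=265

43/265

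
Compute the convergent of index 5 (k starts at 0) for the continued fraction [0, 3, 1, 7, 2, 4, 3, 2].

76/295

Using pₖ = aₖpₖ₋₁ + pₖ₋₂, qₖ = aₖqₖ₋₁ + qₖ₋₂ (with p₋₁=1, p₋₂=0, q₋₁=0, q₋₂=1):
  k=0: a=0, p=0, q=1
  k=1: a=3, p=1, q=3
  k=2: a=1, p=1, q=4
  k=3: a=7, p=8, q=31
  k=4: a=2, p=17, q=66
  k=5: a=4, p=76, q=295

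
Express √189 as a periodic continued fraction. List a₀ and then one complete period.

[13; 1, 2, 1, 26]

a₀ = ⌊√189⌋ = 13.
With m₀=0, d₀=1 and mₖ₊₁ = dₖaₖ − mₖ, dₖ₊₁ = (n − mₖ₊₁²)/dₖ, aₖ₊₁ = ⌊(a₀+mₖ₊₁)/dₖ₊₁⌋:
  k=1: m=13, d=20, a=1
  k=2: m=7, d=7, a=2
  k=3: m=7, d=20, a=1
  k=4: m=13, d=1, a=26
d=1 and a=2a₀=26 at k=4, so the next step gives (m, d) = (13, 20) again — its k=1 value — and the period has length 4.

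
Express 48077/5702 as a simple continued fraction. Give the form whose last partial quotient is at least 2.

48077 = 8·5702 + 2461
5702 = 2·2461 + 780
2461 = 3·780 + 121
780 = 6·121 + 54
121 = 2·54 + 13
54 = 4·13 + 2
13 = 6·2 + 1
2 = 2·1 + 0  (stop)
So 48077/5702 = [8; 2, 3, 6, 2, 4, 6, 2].

[8; 2, 3, 6, 2, 4, 6, 2]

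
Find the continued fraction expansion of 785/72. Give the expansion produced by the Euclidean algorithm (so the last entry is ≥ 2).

785 = 10×72 + 65
72 = 1×65 + 7
65 = 9×7 + 2
7 = 3×2 + 1
2 = 2×1 + 0  (stop)
So 785/72 = [10; 1, 9, 3, 2].

[10; 1, 9, 3, 2]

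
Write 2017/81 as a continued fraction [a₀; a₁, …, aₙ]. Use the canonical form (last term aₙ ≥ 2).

[24; 1, 9, 8]

2017 = 24·81 + 73
81 = 1·73 + 8
73 = 9·8 + 1
8 = 8·1 + 0  (stop)
So 2017/81 = [24; 1, 9, 8].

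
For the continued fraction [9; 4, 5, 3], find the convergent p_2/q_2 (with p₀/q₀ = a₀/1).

194/21

Using pₖ = aₖpₖ₋₁ + pₖ₋₂, qₖ = aₖqₖ₋₁ + qₖ₋₂ (with p₋₁=1, p₋₂=0, q₋₁=0, q₋₂=1):
  k=0: a=9, p=9, q=1
  k=1: a=4, p=37, q=4
  k=2: a=5, p=194, q=21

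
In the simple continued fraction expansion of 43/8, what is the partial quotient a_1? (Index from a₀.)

43 = 5·8 + 3   →  a_0 = 5
8 = 2·3 + 2   →  a_1 = 2

2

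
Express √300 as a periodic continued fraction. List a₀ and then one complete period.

[17; 3, 8, 3, 34]

a₀ = ⌊√300⌋ = 17.
With m₀=0, d₀=1 and mₖ₊₁ = dₖaₖ − mₖ, dₖ₊₁ = (n − mₖ₊₁²)/dₖ, aₖ₊₁ = ⌊(a₀+mₖ₊₁)/dₖ₊₁⌋:
  k=1: m=17, d=11, a=3
  k=2: m=16, d=4, a=8
  k=3: m=16, d=11, a=3
  k=4: m=17, d=1, a=34
d=1 and a=2a₀=34 at k=4, so the next step gives (m, d) = (17, 11) again — its k=1 value — and the period has length 4.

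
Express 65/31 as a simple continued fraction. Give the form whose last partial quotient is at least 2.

65 = 2×31 + 3
31 = 10×3 + 1
3 = 3×1 + 0  (stop)
So 65/31 = [2; 10, 3].

[2; 10, 3]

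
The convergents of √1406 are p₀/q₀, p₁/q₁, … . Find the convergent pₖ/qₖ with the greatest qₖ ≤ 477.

√1406 = [37; 2, 74, …] (period length 2).
Convergents:
  p_0/q_0 = 37/1
  p_1/q_1 = 75/2
  p_2/q_2 = 5587/149
  p_3/q_3 = 11249/300
  p_4/q_4 = 838013/22349
q_3 = 300 ≤ 477 < 22349 = q_4, so the answer is 11249/300.

11249/300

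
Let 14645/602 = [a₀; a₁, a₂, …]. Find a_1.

14645 = 24·602 + 197   →  a_0 = 24
602 = 3·197 + 11   →  a_1 = 3

3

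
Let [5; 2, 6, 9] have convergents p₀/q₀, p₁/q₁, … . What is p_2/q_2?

71/13

Using pₖ = aₖpₖ₋₁ + pₖ₋₂, qₖ = aₖqₖ₋₁ + qₖ₋₂ (with p₋₁=1, p₋₂=0, q₋₁=0, q₋₂=1):
  k=0: a=5, p=5, q=1
  k=1: a=2, p=11, q=2
  k=2: a=6, p=71, q=13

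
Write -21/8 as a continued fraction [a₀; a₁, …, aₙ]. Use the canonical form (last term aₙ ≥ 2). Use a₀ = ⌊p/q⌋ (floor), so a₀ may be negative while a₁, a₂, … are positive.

[-3; 2, 1, 2]

-21 = -3×8 + 3
8 = 2×3 + 2
3 = 1×2 + 1
2 = 2×1 + 0  (stop)
So -21/8 = [-3; 2, 1, 2].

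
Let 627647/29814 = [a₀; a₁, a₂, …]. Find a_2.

627647 = 21·29814 + 1553   →  a_0 = 21
29814 = 19·1553 + 307   →  a_1 = 19
1553 = 5·307 + 18   →  a_2 = 5

5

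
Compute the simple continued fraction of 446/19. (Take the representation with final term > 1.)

446 = 23·19 + 9
19 = 2·9 + 1
9 = 9·1 + 0  (stop)
So 446/19 = [23; 2, 9].

[23; 2, 9]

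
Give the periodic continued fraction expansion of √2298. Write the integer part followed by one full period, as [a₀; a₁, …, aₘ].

[47; 1, 14, 1, 94]

a₀ = ⌊√2298⌋ = 47.
With m₀=0, d₀=1 and mₖ₊₁ = dₖaₖ − mₖ, dₖ₊₁ = (n − mₖ₊₁²)/dₖ, aₖ₊₁ = ⌊(a₀+mₖ₊₁)/dₖ₊₁⌋:
  k=1: m=47, d=89, a=1
  k=2: m=42, d=6, a=14
  k=3: m=42, d=89, a=1
  k=4: m=47, d=1, a=94
d=1 and a=2a₀=94 at k=4, so the next step gives (m, d) = (47, 89) again — its k=1 value — and the period has length 4.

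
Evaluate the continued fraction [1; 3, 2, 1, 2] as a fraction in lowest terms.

Using pₖ = aₖpₖ₋₁ + pₖ₋₂ and qₖ = aₖqₖ₋₁ + qₖ₋₂:
  k=0: a=1, p=1, q=1
  k=1: a=3, p=4, q=3
  k=2: a=2, p=9, q=7
  k=3: a=1, p=13, q=10
  k=4: a=2, p=35, q=27

35/27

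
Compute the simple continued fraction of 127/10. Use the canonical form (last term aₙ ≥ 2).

127 = 12×10 + 7
10 = 1×7 + 3
7 = 2×3 + 1
3 = 3×1 + 0  (stop)
So 127/10 = [12; 1, 2, 3].

[12; 1, 2, 3]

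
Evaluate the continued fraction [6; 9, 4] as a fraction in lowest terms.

226/37

Fold from the inside: start with 4/1.
  9 + 1/4 = 37/4
  6 + 4/37 = 226/37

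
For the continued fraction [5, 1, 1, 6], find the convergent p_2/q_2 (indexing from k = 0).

11/2

Using pₖ = aₖpₖ₋₁ + pₖ₋₂, qₖ = aₖqₖ₋₁ + qₖ₋₂ (with p₋₁=1, p₋₂=0, q₋₁=0, q₋₂=1):
  k=0: a=5, p=5, q=1
  k=1: a=1, p=6, q=1
  k=2: a=1, p=11, q=2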